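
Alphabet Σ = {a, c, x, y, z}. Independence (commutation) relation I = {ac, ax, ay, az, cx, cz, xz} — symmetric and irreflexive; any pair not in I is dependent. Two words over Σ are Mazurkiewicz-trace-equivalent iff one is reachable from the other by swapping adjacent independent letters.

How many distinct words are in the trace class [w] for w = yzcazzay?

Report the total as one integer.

#0=y has no predecessor
#1=z depends on [0:y]
#2=c depends on [0:y]
#3=a has no predecessor
#4=z depends on [1:z]
#5=z depends on [4:z]
#6=a depends on [3:a]
#7=y depends on [2:c, 5:z]
sources: [0:y, 3:a]
N(rest) = Σ N(rest − s) over sources s of rest; N(one piece) = 1:
  size 1 → [6]=1  [7]=1
  size 2 → [2,7]=1  [3,6]=1  [5,7]=1  [6,7]=2
  size 3 → [2,5,7]=2  [2,6,7]=3  [3,6,7]=3  [4,5,7]=1  [5,6,7]=3
  size 4 → [1,4,5,7]=1  [2,3,6,7]=6  [2,4,5,7]=3  [2,5,6,7]=8  [3,5,6,7]=6  [4,5,6,7]=4
  size 5 → [1,2,4,5,7]=4  [1,4,5,6,7]=5  [2,3,5,6,7]=20  [2,4,5,6,7]=15  [3,4,5,6,7]=10
  size 6 → [0,1,2,4,5,7]=4  [1,2,4,5,6,7]=24  [1,3,4,5,6,7]=15  [2,3,4,5,6,7]=45
  first=0(y) contributes 84
  first=3(a) contributes 28
|[w]| = 112

112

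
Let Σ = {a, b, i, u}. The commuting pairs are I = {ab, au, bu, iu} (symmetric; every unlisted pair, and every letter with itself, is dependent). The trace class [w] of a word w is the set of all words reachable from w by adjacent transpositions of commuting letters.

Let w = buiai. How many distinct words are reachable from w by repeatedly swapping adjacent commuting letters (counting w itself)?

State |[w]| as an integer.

5

0(b) covers ∅
1(u) covers ∅
2(i) covers 0:b
3(a) covers 2:i
4(i) covers 3:a
floor of heap: 0:b, 1:u
completions by unplaced set U, small U first (add the entries for U minus each lowest piece of U):
  |U|=1: {1}:1  {4}:1
  |U|=2: {1,4}:2  {3,4}:1
  |U|=3: {1,3,4}:3  {2,3,4}:1
  start at 0(b): 4
  start at 1(u): 1
sum over floor = 5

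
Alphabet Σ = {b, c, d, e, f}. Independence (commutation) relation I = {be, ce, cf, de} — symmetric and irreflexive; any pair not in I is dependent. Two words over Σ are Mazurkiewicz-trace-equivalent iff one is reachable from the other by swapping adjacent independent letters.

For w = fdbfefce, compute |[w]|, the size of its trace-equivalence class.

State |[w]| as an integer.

piece 0:f — minimal
piece 1:d rests on {0:f}
piece 2:b rests on {1:d}
piece 3:f rests on {2:b}
piece 4:e rests on {3:f}
piece 5:f rests on {4:e}
piece 6:c rests on {2:b}
piece 7:e rests on {5:f}
minimal pieces: {0:f}
ways to finish when only these pieces remain (= sum over removing one remaining piece with nothing left below it):
  1 left: {6}→1  {7}→1
  2 left: {5,7}→1  {6,7}→2
  3 left: {4,5,7}→1  {5,6,7}→3
  4 left: {3,4,5,7}→1  {4,5,6,7}→4
  5 left: {3,4,5,6,7}→5
  6 left: {2,3,4,5,6,7}→5
  placing 0:f first → 5 extensions

5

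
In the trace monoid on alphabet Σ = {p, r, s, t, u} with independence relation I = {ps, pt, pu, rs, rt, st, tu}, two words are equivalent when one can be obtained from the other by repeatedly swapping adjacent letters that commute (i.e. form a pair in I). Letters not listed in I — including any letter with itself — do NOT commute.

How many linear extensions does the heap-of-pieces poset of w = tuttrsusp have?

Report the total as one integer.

588

0(t) covers ∅
1(u) covers ∅
2(t) covers 0:t
3(t) covers 2:t
4(r) covers 1:u
5(s) covers 1:u
6(u) covers 4:r, 5:s
7(s) covers 6:u
8(p) covers 4:r
floor of heap: 0:t, 1:u
completions by unplaced set U, small U first (add the entries for U minus each lowest piece of U):
  |U|=1: {3}:1  {7}:1  {8}:1
  |U|=2: {2,3}:1  {3,7}:2  {3,8}:2  {6,7}:1  {7,8}:2
  |U|=3: {0,2,3}:1  {2,3,7}:3  {2,3,8}:3  {3,6,7}:3  {3,7,8}:6  {5,6,7}:1  {6,7,8}:3
  |U|=4: {0,2,3,7}:4  {0,2,3,8}:4  {2,3,6,7}:6  {2,3,7,8}:12  {3,5,6,7}:4  {3,6,7,8}:12  {4,6,7,8}:3  {5,6,7,8}:4
  |U|=5: {0,2,3,6,7}:10  {0,2,3,7,8}:20  {2,3,5,6,7}:10  {2,3,6,7,8}:30  {3,4,6,7,8}:15  {3,5,6,7,8}:20  {4,5,6,7,8}:7
  |U|=6: {0,2,3,5,6,7}:20  {0,2,3,6,7,8}:60  {1,4,5,6,7,8}:7  {2,3,4,6,7,8}:45  {2,3,5,6,7,8}:60  {3,4,5,6,7,8}:42
  |U|=7: {0,2,3,4,6,7,8}:105  {0,2,3,5,6,7,8}:140  {1,3,4,5,6,7,8}:49  {2,3,4,5,6,7,8}:147
  start at 0(t): 196
  start at 1(u): 392
sum over floor = 588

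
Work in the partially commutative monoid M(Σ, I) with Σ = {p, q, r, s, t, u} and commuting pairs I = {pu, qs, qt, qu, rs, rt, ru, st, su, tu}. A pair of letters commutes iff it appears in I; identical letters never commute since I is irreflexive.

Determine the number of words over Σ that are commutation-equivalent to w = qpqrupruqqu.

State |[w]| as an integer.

#0=q has no predecessor
#1=p depends on [0:q]
#2=q depends on [1:p]
#3=r depends on [2:q]
#4=u has no predecessor
#5=p depends on [3:r]
#6=r depends on [5:p]
#7=u depends on [4:u]
#8=q depends on [6:r]
#9=q depends on [8:q]
#10=u depends on [7:u]
sources: [0:q, 4:u]
N(rest) = Σ N(rest − s) over sources s of rest; N(one piece) = 1:
  size 1 → [9]=1  [10]=1
  size 2 → [7,10]=1  [8,9]=1  [9,10]=2
  size 3 → [4,7,10]=1  [6,8,9]=1  [7,9,10]=3  [8,9,10]=3
  size 4 → [4,7,9,10]=4  [5,6,8,9]=1  [6,8,9,10]=4  [7,8,9,10]=6
  size 5 → [3,5,6,8,9]=1  [4,7,8,9,10]=10  [5,6,8,9,10]=5  [6,7,8,9,10]=10
  size 6 → [2,3,5,6,8,9]=1  [3,5,6,8,9,10]=6  [4,6,7,8,9,10]=20  [5,6,7,8,9,10]=15
  size 7 → [1,2,3,5,6,8,9]=1  [2,3,5,6,8,9,10]=7  [3,5,6,7,8,9,10]=21  [4,5,6,7,8,9,10]=35
  size 8 → [0,1,2,3,5,6,8,9]=1  [1,2,3,5,6,8,9,10]=8  [2,3,5,6,7,8,9,10]=28  [3,4,5,6,7,8,9,10]=56
  size 9 → [0,1,2,3,5,6,8,9,10]=9  [1,2,3,5,6,7,8,9,10]=36  [2,3,4,5,6,7,8,9,10]=84
  first=0(q) contributes 120
  first=4(u) contributes 45
|[w]| = 165

165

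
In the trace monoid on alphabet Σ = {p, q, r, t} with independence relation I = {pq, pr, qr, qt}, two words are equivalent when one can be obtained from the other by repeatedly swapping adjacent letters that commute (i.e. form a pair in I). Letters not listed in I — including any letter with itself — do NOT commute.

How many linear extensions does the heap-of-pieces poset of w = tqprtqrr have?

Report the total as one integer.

56

#0=t has no predecessor
#1=q has no predecessor
#2=p depends on [0:t]
#3=r depends on [0:t]
#4=t depends on [2:p, 3:r]
#5=q depends on [1:q]
#6=r depends on [4:t]
#7=r depends on [6:r]
sources: [0:t, 1:q]
N(rest) = Σ N(rest − s) over sources s of rest; N(one piece) = 1:
  size 1 → [5]=1  [7]=1
  size 2 → [1,5]=1  [5,7]=2  [6,7]=1
  size 3 → [1,5,7]=3  [4,6,7]=1  [5,6,7]=3
  size 4 → [1,5,6,7]=6  [2,4,6,7]=1  [3,4,6,7]=1  [4,5,6,7]=4
  size 5 → [1,4,5,6,7]=10  [2,3,4,6,7]=2  [2,4,5,6,7]=5  [3,4,5,6,7]=5
  size 6 → [0,2,3,4,6,7]=2  [1,2,4,5,6,7]=15  [1,3,4,5,6,7]=15  [2,3,4,5,6,7]=12
  first=0(t) contributes 42
  first=1(q) contributes 14
|[w]| = 56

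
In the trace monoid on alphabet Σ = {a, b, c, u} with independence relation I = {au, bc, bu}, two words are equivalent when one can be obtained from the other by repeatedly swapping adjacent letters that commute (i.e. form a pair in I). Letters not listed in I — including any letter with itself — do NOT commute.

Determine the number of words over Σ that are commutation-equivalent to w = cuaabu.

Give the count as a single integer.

drop 0:c onto floor
drop 1:u onto {0:c}
drop 2:a onto {0:c}
drop 3:a onto {2:a}
drop 4:b onto {3:a}
drop 5:u onto {1:u}
ground layer = {0:c}
drop-orders for the pieces not yet dropped (sum over which currently-grounded one goes next):
  1 to go: {4} 1  {5} 1
  2 to go: {1,5} 1  {3,4} 1  {4,5} 2
  3 to go: {1,4,5} 3  {2,3,4} 1  {3,4,5} 3
  4 to go: {1,3,4,5} 6  {2,3,4,5} 4
  if 0:c drops first: 10 orders

10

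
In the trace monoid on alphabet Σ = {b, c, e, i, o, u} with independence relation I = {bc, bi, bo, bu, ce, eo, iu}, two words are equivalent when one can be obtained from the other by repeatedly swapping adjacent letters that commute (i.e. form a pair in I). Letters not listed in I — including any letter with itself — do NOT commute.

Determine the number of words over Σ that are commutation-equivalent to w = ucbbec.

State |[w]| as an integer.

drop 0:u onto floor
drop 1:c onto {0:u}
drop 2:b onto floor
drop 3:b onto {2:b}
drop 4:e onto {0:u, 3:b}
drop 5:c onto {1:c}
ground layer = {0:u, 2:b}
drop-orders for the pieces not yet dropped (sum over which currently-grounded one goes next):
  1 to go: {4} 1  {5} 1
  2 to go: {1,5} 1  {3,4} 1  {4,5} 2
  3 to go: {1,4,5} 3  {2,3,4} 1  {3,4,5} 3
  4 to go: {0,1,4,5} 3  {1,3,4,5} 6  {2,3,4,5} 4
  if 0:u drops first: 10 orders
  if 2:b drops first: 9 orders
heap linearizations: 19

19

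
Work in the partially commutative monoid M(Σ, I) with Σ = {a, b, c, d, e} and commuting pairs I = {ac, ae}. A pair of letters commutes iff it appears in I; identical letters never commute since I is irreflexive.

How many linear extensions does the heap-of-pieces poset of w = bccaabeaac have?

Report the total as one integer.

piece 0:b — minimal
piece 1:c rests on {0:b}
piece 2:c rests on {1:c}
piece 3:a rests on {0:b}
piece 4:a rests on {3:a}
piece 5:b rests on {2:c, 4:a}
piece 6:e rests on {5:b}
piece 7:a rests on {5:b}
piece 8:a rests on {7:a}
piece 9:c rests on {6:e}
minimal pieces: {0:b}
ways to finish when only these pieces remain (= sum over removing one remaining piece with nothing left below it):
  1 left: {8}→1  {9}→1
  2 left: {6,9}→1  {7,8}→1  {8,9}→2
  3 left: {6,8,9}→3  {7,8,9}→3
  4 left: {6,7,8,9}→6
  5 left: {5,6,7,8,9}→6
  6 left: {2,5,6,7,8,9}→6  {4,5,6,7,8,9}→6
  7 left: {1,2,5,6,7,8,9}→6  {2,4,5,6,7,8,9}→12  {3,4,5,6,7,8,9}→6
  8 left: {1,2,4,5,6,7,8,9}→18  {2,3,4,5,6,7,8,9}→18
  placing 0:b first → 36 extensions

36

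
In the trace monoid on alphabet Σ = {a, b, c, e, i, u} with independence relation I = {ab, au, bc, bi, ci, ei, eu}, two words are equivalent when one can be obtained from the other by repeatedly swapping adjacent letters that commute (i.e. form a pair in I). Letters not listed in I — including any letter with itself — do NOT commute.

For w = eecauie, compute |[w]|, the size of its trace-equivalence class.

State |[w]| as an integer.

#0=e has no predecessor
#1=e depends on [0:e]
#2=c depends on [1:e]
#3=a depends on [2:c]
#4=u depends on [2:c]
#5=i depends on [3:a, 4:u]
#6=e depends on [3:a]
sources: [0:e]
N(rest) = Σ N(rest − s) over sources s of rest; N(one piece) = 1:
  size 1 → [5]=1  [6]=1
  size 2 → [4,5]=1  [5,6]=2
  size 3 → [3,5,6]=2  [4,5,6]=3
  size 4 → [3,4,5,6]=5
  size 5 → [2,3,4,5,6]=5
  first=0(e) contributes 5

5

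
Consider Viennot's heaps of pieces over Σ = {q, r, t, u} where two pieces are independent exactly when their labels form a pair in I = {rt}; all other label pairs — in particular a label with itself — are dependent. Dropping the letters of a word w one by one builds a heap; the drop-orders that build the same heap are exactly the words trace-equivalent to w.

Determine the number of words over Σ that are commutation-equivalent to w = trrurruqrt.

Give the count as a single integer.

6

drop 0:t onto floor
drop 1:r onto floor
drop 2:r onto {1:r}
drop 3:u onto {0:t, 2:r}
drop 4:r onto {3:u}
drop 5:r onto {4:r}
drop 6:u onto {5:r}
drop 7:q onto {6:u}
drop 8:r onto {7:q}
drop 9:t onto {7:q}
ground layer = {0:t, 1:r}
drop-orders for the pieces not yet dropped (sum over which currently-grounded one goes next):
  1 to go: {8} 1  {9} 1
  2 to go: {8,9} 2
  3 to go: {7,8,9} 2
  4 to go: {6,7,8,9} 2
  5 to go: {5,6,7,8,9} 2
  6 to go: {4,5,6,7,8,9} 2
  7 to go: {3,4,5,6,7,8,9} 2
  8 to go: {0,3,4,5,6,7,8,9} 2  {2,3,4,5,6,7,8,9} 2
  if 0:t drops first: 2 orders
  if 1:r drops first: 4 orders
heap linearizations: 6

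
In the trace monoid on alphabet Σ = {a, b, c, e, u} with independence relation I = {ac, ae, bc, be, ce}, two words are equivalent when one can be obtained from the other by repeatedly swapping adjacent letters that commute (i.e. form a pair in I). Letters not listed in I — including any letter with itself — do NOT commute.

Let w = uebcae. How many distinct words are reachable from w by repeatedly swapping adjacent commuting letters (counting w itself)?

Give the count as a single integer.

30

drop 0:u onto floor
drop 1:e onto {0:u}
drop 2:b onto {0:u}
drop 3:c onto {0:u}
drop 4:a onto {2:b}
drop 5:e onto {1:e}
ground layer = {0:u}
drop-orders for the pieces not yet dropped (sum over which currently-grounded one goes next):
  1 to go: {3} 1  {4} 1  {5} 1
  2 to go: {1,5} 1  {2,4} 1  {3,4} 2  {3,5} 2  {4,5} 2
  3 to go: {1,3,5} 3  {1,4,5} 3  {2,3,4} 3  {2,4,5} 3  {3,4,5} 6
  4 to go: {1,2,4,5} 6  {1,3,4,5} 12  {2,3,4,5} 12
  if 0:u drops first: 30 orders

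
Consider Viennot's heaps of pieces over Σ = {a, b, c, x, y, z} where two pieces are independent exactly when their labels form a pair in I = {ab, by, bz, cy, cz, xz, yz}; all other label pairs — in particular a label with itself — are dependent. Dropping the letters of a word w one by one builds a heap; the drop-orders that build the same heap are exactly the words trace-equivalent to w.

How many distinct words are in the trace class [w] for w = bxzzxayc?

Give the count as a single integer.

piece 0:b — minimal
piece 1:x rests on {0:b}
piece 2:z — minimal
piece 3:z rests on {2:z}
piece 4:x rests on {1:x}
piece 5:a rests on {3:z, 4:x}
piece 6:y rests on {5:a}
piece 7:c rests on {5:a}
minimal pieces: {0:b, 2:z}
ways to finish when only these pieces remain (= sum over removing one remaining piece with nothing left below it):
  1 left: {6}→1  {7}→1
  2 left: {6,7}→2
  3 left: {5,6,7}→2
  4 left: {3,5,6,7}→2  {4,5,6,7}→2
  5 left: {1,4,5,6,7}→2  {2,3,5,6,7}→2  {3,4,5,6,7}→4
  6 left: {0,1,4,5,6,7}→2  {1,3,4,5,6,7}→6  {2,3,4,5,6,7}→6
  placing 0:b first → 12 extensions
  placing 2:z first → 8 extensions
total linear extensions = 20

20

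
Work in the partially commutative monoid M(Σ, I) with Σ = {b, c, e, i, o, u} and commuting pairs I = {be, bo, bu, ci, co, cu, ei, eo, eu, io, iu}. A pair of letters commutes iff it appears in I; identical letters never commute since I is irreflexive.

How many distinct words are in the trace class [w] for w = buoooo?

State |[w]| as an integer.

6

piece 0:b — minimal
piece 1:u — minimal
piece 2:o rests on {1:u}
piece 3:o rests on {2:o}
piece 4:o rests on {3:o}
piece 5:o rests on {4:o}
minimal pieces: {0:b, 1:u}
ways to finish when only these pieces remain (= sum over removing one remaining piece with nothing left below it):
  1 left: {0}→1  {5}→1
  2 left: {0,5}→2  {4,5}→1
  3 left: {0,4,5}→3  {3,4,5}→1
  4 left: {0,3,4,5}→4  {2,3,4,5}→1
  placing 0:b first → 1 extensions
  placing 1:u first → 5 extensions
total linear extensions = 6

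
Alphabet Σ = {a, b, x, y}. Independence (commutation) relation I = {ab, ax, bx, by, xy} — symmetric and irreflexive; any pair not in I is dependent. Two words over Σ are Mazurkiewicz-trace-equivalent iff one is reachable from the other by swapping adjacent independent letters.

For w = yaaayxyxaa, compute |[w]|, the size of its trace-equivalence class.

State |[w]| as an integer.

45

piece 0:y — minimal
piece 1:a rests on {0:y}
piece 2:a rests on {1:a}
piece 3:a rests on {2:a}
piece 4:y rests on {3:a}
piece 5:x — minimal
piece 6:y rests on {4:y}
piece 7:x rests on {5:x}
piece 8:a rests on {6:y}
piece 9:a rests on {8:a}
minimal pieces: {0:y, 5:x}
ways to finish when only these pieces remain (= sum over removing one remaining piece with nothing left below it):
  1 left: {7}→1  {9}→1
  2 left: {5,7}→1  {7,9}→2  {8,9}→1
  3 left: {5,7,9}→3  {6,8,9}→1  {7,8,9}→3
  4 left: {4,6,8,9}→1  {5,7,8,9}→6  {6,7,8,9}→4
  5 left: {3,4,6,8,9}→1  {4,6,7,8,9}→5  {5,6,7,8,9}→10
  6 left: {2,3,4,6,8,9}→1  {3,4,6,7,8,9}→6  {4,5,6,7,8,9}→15
  7 left: {1,2,3,4,6,8,9}→1  {2,3,4,6,7,8,9}→7  {3,4,5,6,7,8,9}→21
  8 left: {0,1,2,3,4,6,8,9}→1  {1,2,3,4,6,7,8,9}→8  {2,3,4,5,6,7,8,9}→28
  placing 0:y first → 36 extensions
  placing 5:x first → 9 extensions
total linear extensions = 45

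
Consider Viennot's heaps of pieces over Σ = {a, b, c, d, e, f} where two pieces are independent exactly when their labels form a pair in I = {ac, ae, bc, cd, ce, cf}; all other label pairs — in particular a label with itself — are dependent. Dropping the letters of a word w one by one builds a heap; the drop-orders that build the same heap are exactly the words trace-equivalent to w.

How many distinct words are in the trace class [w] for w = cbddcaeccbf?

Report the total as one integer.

660

piece 0:c — minimal
piece 1:b — minimal
piece 2:d rests on {1:b}
piece 3:d rests on {2:d}
piece 4:c rests on {0:c}
piece 5:a rests on {3:d}
piece 6:e rests on {3:d}
piece 7:c rests on {4:c}
piece 8:c rests on {7:c}
piece 9:b rests on {5:a, 6:e}
piece 10:f rests on {9:b}
minimal pieces: {0:c, 1:b}
ways to finish when only these pieces remain (= sum over removing one remaining piece with nothing left below it):
  1 left: {8}→1  {10}→1
  2 left: {7,8}→1  {8,10}→2  {9,10}→1
  3 left: {4,7,8}→1  {5,9,10}→1  {6,9,10}→1  {7,8,10}→3  {8,9,10}→3
  4 left: {0,4,7,8}→1  {4,7,8,10}→4  {5,6,9,10}→2  {5,8,9,10}→4  {6,8,9,10}→4  {7,8,9,10}→6
  5 left: {0,4,7,8,10}→5  {3,5,6,9,10}→2  {4,7,8,9,10}→10  {5,6,8,9,10}→10  {5,7,8,9,10}→10  {6,7,8,9,10}→10
  6 left: {0,4,7,8,9,10}→15  {2,3,5,6,9,10}→2  {3,5,6,8,9,10}→12  {4,5,7,8,9,10}→20  {4,6,7,8,9,10}→20  {5,6,7,8,9,10}→30
  7 left: {0,4,5,7,8,9,10}→35  {0,4,6,7,8,9,10}→35  {1,2,3,5,6,9,10}→2  {2,3,5,6,8,9,10}→14  {3,5,6,7,8,9,10}→42  {4,5,6,7,8,9,10}→70
  8 left: {0,4,5,6,7,8,9,10}→140  {1,2,3,5,6,8,9,10}→16  {2,3,5,6,7,8,9,10}→56  {3,4,5,6,7,8,9,10}→112
  9 left: {0,3,4,5,6,7,8,9,10}→252  {1,2,3,5,6,7,8,9,10}→72  {2,3,4,5,6,7,8,9,10}→168
  placing 0:c first → 240 extensions
  placing 1:b first → 420 extensions
total linear extensions = 660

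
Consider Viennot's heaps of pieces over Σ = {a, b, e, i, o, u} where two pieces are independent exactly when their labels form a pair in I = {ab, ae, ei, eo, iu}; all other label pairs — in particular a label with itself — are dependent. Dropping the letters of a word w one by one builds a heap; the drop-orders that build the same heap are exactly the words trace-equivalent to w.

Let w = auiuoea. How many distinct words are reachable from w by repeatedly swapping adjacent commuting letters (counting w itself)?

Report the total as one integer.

10

#0=a has no predecessor
#1=u depends on [0:a]
#2=i depends on [0:a]
#3=u depends on [1:u]
#4=o depends on [2:i, 3:u]
#5=e depends on [3:u]
#6=a depends on [4:o]
sources: [0:a]
N(rest) = Σ N(rest − s) over sources s of rest; N(one piece) = 1:
  size 1 → [5]=1  [6]=1
  size 2 → [4,6]=1  [5,6]=2
  size 3 → [2,4,6]=1  [4,5,6]=3
  size 4 → [2,4,5,6]=4  [3,4,5,6]=3
  size 5 → [1,3,4,5,6]=3  [2,3,4,5,6]=7
  first=0(a) contributes 10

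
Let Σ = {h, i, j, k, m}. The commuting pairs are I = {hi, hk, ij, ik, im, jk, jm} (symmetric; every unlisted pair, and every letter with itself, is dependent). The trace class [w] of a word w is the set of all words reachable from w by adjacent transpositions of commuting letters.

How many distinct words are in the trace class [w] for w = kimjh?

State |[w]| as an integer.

#0=k has no predecessor
#1=i has no predecessor
#2=m depends on [0:k]
#3=j has no predecessor
#4=h depends on [2:m, 3:j]
sources: [0:k, 1:i, 3:j]
N(rest) = Σ N(rest − s) over sources s of rest; N(one piece) = 1:
  size 1 → [1]=1  [4]=1
  size 2 → [1,4]=2  [2,4]=1  [3,4]=1
  size 3 → [0,2,4]=1  [1,2,4]=3  [1,3,4]=3  [2,3,4]=2
  first=0(k) contributes 8
  first=1(i) contributes 3
  first=3(j) contributes 4
|[w]| = 15

15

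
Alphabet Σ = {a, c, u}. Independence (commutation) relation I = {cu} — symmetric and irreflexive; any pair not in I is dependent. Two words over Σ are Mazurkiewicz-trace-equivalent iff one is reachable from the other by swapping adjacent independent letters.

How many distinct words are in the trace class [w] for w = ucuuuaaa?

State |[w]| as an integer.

5

#0=u has no predecessor
#1=c has no predecessor
#2=u depends on [0:u]
#3=u depends on [2:u]
#4=u depends on [3:u]
#5=a depends on [1:c, 4:u]
#6=a depends on [5:a]
#7=a depends on [6:a]
sources: [0:u, 1:c]
N(rest) = Σ N(rest − s) over sources s of rest; N(one piece) = 1:
  size 1 → [7]=1
  size 2 → [6,7]=1
  size 3 → [5,6,7]=1
  size 4 → [1,5,6,7]=1  [4,5,6,7]=1
  size 5 → [1,4,5,6,7]=2  [3,4,5,6,7]=1
  size 6 → [1,3,4,5,6,7]=3  [2,3,4,5,6,7]=1
  first=0(u) contributes 4
  first=1(c) contributes 1
|[w]| = 5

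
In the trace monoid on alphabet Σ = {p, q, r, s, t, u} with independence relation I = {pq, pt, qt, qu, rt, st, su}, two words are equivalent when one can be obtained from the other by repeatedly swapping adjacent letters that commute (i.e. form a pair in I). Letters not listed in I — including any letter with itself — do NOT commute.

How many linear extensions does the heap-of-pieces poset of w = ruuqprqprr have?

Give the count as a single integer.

#0=r has no predecessor
#1=u depends on [0:r]
#2=u depends on [1:u]
#3=q depends on [0:r]
#4=p depends on [2:u]
#5=r depends on [3:q, 4:p]
#6=q depends on [5:r]
#7=p depends on [5:r]
#8=r depends on [6:q, 7:p]
#9=r depends on [8:r]
sources: [0:r]
N(rest) = Σ N(rest − s) over sources s of rest; N(one piece) = 1:
  size 1 → [9]=1
  size 2 → [8,9]=1
  size 3 → [6,8,9]=1  [7,8,9]=1
  size 4 → [6,7,8,9]=2
  size 5 → [5,6,7,8,9]=2
  size 6 → [3,5,6,7,8,9]=2  [4,5,6,7,8,9]=2
  size 7 → [2,4,5,6,7,8,9]=2  [3,4,5,6,7,8,9]=4
  size 8 → [1,2,4,5,6,7,8,9]=2  [2,3,4,5,6,7,8,9]=6
  first=0(r) contributes 8

8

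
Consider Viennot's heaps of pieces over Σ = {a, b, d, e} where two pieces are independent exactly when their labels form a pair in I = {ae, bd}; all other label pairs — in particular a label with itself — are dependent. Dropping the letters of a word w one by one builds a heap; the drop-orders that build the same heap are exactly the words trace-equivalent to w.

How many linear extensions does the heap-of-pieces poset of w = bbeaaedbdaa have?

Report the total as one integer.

0(b) covers ∅
1(b) covers 0:b
2(e) covers 1:b
3(a) covers 1:b
4(a) covers 3:a
5(e) covers 2:e
6(d) covers 4:a, 5:e
7(b) covers 4:a, 5:e
8(d) covers 6:d
9(a) covers 7:b, 8:d
10(a) covers 9:a
floor of heap: 0:b
completions by unplaced set U, small U first (add the entries for U minus each lowest piece of U):
  |U|=1: {10}:1
  |U|=2: {9,10}:1
  |U|=3: {7,9,10}:1  {8,9,10}:1
  |U|=4: {6,8,9,10}:1  {7,8,9,10}:2
  |U|=5: {6,7,8,9,10}:3
  |U|=6: {4,6,7,8,9,10}:3  {5,6,7,8,9,10}:3
  |U|=7: {2,5,6,7,8,9,10}:3  {3,4,6,7,8,9,10}:3  {4,5,6,7,8,9,10}:6
  |U|=8: {2,4,5,6,7,8,9,10}:9  {3,4,5,6,7,8,9,10}:9
  |U|=9: {2,3,4,5,6,7,8,9,10}:18
  start at 0(b): 18

18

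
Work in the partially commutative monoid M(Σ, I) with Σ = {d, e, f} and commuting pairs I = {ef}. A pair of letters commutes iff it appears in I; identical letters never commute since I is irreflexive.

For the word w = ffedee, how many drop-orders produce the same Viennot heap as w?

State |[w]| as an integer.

0(f) covers ∅
1(f) covers 0:f
2(e) covers ∅
3(d) covers 1:f, 2:e
4(e) covers 3:d
5(e) covers 4:e
floor of heap: 0:f, 2:e
completions by unplaced set U, small U first (add the entries for U minus each lowest piece of U):
  |U|=1: {5}:1
  |U|=2: {4,5}:1
  |U|=3: {3,4,5}:1
  |U|=4: {1,3,4,5}:1  {2,3,4,5}:1
  start at 0(f): 2
  start at 2(e): 1
sum over floor = 3

3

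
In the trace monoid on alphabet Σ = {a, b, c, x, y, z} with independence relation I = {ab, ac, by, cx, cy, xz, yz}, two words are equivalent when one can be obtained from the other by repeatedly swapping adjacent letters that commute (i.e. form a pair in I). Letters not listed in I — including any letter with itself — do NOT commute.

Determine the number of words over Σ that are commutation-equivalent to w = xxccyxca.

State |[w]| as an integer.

56

piece 0:x — minimal
piece 1:x rests on {0:x}
piece 2:c — minimal
piece 3:c rests on {2:c}
piece 4:y rests on {1:x}
piece 5:x rests on {4:y}
piece 6:c rests on {3:c}
piece 7:a rests on {5:x}
minimal pieces: {0:x, 2:c}
ways to finish when only these pieces remain (= sum over removing one remaining piece with nothing left below it):
  1 left: {6}→1  {7}→1
  2 left: {3,6}→1  {5,7}→1  {6,7}→2
  3 left: {2,3,6}→1  {3,6,7}→3  {4,5,7}→1  {5,6,7}→3
  4 left: {1,4,5,7}→1  {2,3,6,7}→4  {3,5,6,7}→6  {4,5,6,7}→4
  5 left: {0,1,4,5,7}→1  {1,4,5,6,7}→5  {2,3,5,6,7}→10  {3,4,5,6,7}→10
  6 left: {0,1,4,5,6,7}→6  {1,3,4,5,6,7}→15  {2,3,4,5,6,7}→20
  placing 0:x first → 35 extensions
  placing 2:c first → 21 extensions
total linear extensions = 56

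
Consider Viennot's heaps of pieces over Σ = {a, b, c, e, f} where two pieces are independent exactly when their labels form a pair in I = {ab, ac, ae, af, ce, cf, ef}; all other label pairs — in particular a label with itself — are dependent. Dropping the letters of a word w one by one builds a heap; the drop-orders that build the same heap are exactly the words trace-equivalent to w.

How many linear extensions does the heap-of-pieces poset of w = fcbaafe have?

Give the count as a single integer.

84

drop 0:f onto floor
drop 1:c onto floor
drop 2:b onto {0:f, 1:c}
drop 3:a onto floor
drop 4:a onto {3:a}
drop 5:f onto {2:b}
drop 6:e onto {2:b}
ground layer = {0:f, 1:c, 3:a}
drop-orders for the pieces not yet dropped (sum over which currently-grounded one goes next):
  1 to go: {4} 1  {5} 1  {6} 1
  2 to go: {3,4} 1  {4,5} 2  {4,6} 2  {5,6} 2
  3 to go: {2,5,6} 2  {3,4,5} 3  {3,4,6} 3  {4,5,6} 6
  4 to go: {0,2,5,6} 2  {1,2,5,6} 2  {2,4,5,6} 8  {3,4,5,6} 12
  5 to go: {0,1,2,5,6} 4  {0,2,4,5,6} 10  {1,2,4,5,6} 10  {2,3,4,5,6} 20
  if 0:f drops first: 30 orders
  if 1:c drops first: 30 orders
  if 3:a drops first: 24 orders
heap linearizations: 84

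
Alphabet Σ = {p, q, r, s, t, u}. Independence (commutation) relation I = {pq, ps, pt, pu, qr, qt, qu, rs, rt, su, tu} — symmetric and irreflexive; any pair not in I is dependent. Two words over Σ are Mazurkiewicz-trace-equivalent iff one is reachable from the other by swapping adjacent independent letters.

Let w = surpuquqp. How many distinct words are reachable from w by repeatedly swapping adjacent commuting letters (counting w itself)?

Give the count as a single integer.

#0=s has no predecessor
#1=u has no predecessor
#2=r depends on [1:u]
#3=p depends on [2:r]
#4=u depends on [2:r]
#5=q depends on [0:s]
#6=u depends on [4:u]
#7=q depends on [5:q]
#8=p depends on [3:p]
sources: [0:s, 1:u]
N(rest) = Σ N(rest − s) over sources s of rest; N(one piece) = 1:
  size 1 → [6]=1  [7]=1  [8]=1
  size 2 → [3,8]=1  [4,6]=1  [5,7]=1  [6,7]=2  [6,8]=2  [7,8]=2
  size 3 → [0,5,7]=1  [3,6,8]=3  [3,7,8]=3  [4,6,7]=3  [4,6,8]=3  [5,6,7]=3  [5,7,8]=3  [6,7,8]=6
  size 4 → [0,5,6,7]=4  [0,5,7,8]=4  [3,4,6,8]=6  [3,5,7,8]=6  [3,6,7,8]=12  [4,5,6,7]=6  [4,6,7,8]=12  [5,6,7,8]=12
  size 5 → [0,3,5,7,8]=10  [0,4,5,6,7]=10  [0,5,6,7,8]=20  [2,3,4,6,8]=6  [3,4,6,7,8]=30  [3,5,6,7,8]=30  [4,5,6,7,8]=30
  size 6 → [0,3,5,6,7,8]=60  [0,4,5,6,7,8]=60  [1,2,3,4,6,8]=6  [2,3,4,6,7,8]=36  [3,4,5,6,7,8]=90
  size 7 → [0,3,4,5,6,7,8]=210  [1,2,3,4,6,7,8]=42  [2,3,4,5,6,7,8]=126
  first=0(s) contributes 168
  first=1(u) contributes 336
|[w]| = 504

504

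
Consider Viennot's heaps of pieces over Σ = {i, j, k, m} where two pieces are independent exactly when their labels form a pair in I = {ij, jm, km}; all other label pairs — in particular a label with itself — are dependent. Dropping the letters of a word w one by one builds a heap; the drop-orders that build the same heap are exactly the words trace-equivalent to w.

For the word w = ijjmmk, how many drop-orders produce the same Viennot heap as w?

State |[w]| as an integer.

19

#0=i has no predecessor
#1=j has no predecessor
#2=j depends on [1:j]
#3=m depends on [0:i]
#4=m depends on [3:m]
#5=k depends on [0:i, 2:j]
sources: [0:i, 1:j]
N(rest) = Σ N(rest − s) over sources s of rest; N(one piece) = 1:
  size 1 → [4]=1  [5]=1
  size 2 → [2,5]=1  [3,4]=1  [4,5]=2
  size 3 → [1,2,5]=1  [2,4,5]=3  [3,4,5]=3
  size 4 → [0,3,4,5]=3  [1,2,4,5]=4  [2,3,4,5]=6
  first=0(i) contributes 10
  first=1(j) contributes 9
|[w]| = 19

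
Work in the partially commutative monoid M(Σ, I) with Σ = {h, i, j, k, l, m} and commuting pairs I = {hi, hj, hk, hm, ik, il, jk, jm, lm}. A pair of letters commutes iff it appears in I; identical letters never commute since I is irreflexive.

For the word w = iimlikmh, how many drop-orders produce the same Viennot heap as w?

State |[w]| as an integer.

47

drop 0:i onto floor
drop 1:i onto {0:i}
drop 2:m onto {1:i}
drop 3:l onto floor
drop 4:i onto {2:m}
drop 5:k onto {2:m, 3:l}
drop 6:m onto {4:i, 5:k}
drop 7:h onto {3:l}
ground layer = {0:i, 3:l}
drop-orders for the pieces not yet dropped (sum over which currently-grounded one goes next):
  1 to go: {6} 1  {7} 1
  2 to go: {4,6} 1  {5,6} 1  {6,7} 2
  3 to go: {4,5,6} 2  {4,6,7} 3  {5,6,7} 3
  4 to go: {2,4,5,6} 2  {3,5,6,7} 3  {4,5,6,7} 8
  5 to go: {1,2,4,5,6} 2  {2,4,5,6,7} 10  {3,4,5,6,7} 11
  6 to go: {0,1,2,4,5,6} 2  {1,2,4,5,6,7} 12  {2,3,4,5,6,7} 21
  if 0:i drops first: 33 orders
  if 3:l drops first: 14 orders
heap linearizations: 47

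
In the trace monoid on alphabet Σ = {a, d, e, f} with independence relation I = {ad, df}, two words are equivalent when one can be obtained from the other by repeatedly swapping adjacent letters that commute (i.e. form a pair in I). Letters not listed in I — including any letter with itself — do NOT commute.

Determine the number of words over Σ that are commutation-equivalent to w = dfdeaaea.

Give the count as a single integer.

#0=d has no predecessor
#1=f has no predecessor
#2=d depends on [0:d]
#3=e depends on [1:f, 2:d]
#4=a depends on [3:e]
#5=a depends on [4:a]
#6=e depends on [5:a]
#7=a depends on [6:e]
sources: [0:d, 1:f]
N(rest) = Σ N(rest − s) over sources s of rest; N(one piece) = 1:
  size 1 → [7]=1
  size 2 → [6,7]=1
  size 3 → [5,6,7]=1
  size 4 → [4,5,6,7]=1
  size 5 → [3,4,5,6,7]=1
  size 6 → [1,3,4,5,6,7]=1  [2,3,4,5,6,7]=1
  first=0(d) contributes 2
  first=1(f) contributes 1
|[w]| = 3

3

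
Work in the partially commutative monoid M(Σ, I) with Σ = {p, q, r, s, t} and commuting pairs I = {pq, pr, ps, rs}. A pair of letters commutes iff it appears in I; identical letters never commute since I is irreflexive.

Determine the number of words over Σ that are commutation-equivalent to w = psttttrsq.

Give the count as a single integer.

4

drop 0:p onto floor
drop 1:s onto floor
drop 2:t onto {0:p, 1:s}
drop 3:t onto {2:t}
drop 4:t onto {3:t}
drop 5:t onto {4:t}
drop 6:r onto {5:t}
drop 7:s onto {5:t}
drop 8:q onto {6:r, 7:s}
ground layer = {0:p, 1:s}
drop-orders for the pieces not yet dropped (sum over which currently-grounded one goes next):
  1 to go: {8} 1
  2 to go: {6,8} 1  {7,8} 1
  3 to go: {6,7,8} 2
  4 to go: {5,6,7,8} 2
  5 to go: {4,5,6,7,8} 2
  6 to go: {3,4,5,6,7,8} 2
  7 to go: {2,3,4,5,6,7,8} 2
  if 0:p drops first: 2 orders
  if 1:s drops first: 2 orders
heap linearizations: 4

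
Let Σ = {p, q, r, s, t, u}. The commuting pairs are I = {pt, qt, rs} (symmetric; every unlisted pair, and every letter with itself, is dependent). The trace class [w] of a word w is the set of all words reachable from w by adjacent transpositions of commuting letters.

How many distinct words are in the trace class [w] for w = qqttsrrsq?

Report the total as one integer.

36

#0=q has no predecessor
#1=q depends on [0:q]
#2=t has no predecessor
#3=t depends on [2:t]
#4=s depends on [1:q, 3:t]
#5=r depends on [1:q, 3:t]
#6=r depends on [5:r]
#7=s depends on [4:s]
#8=q depends on [6:r, 7:s]
sources: [0:q, 2:t]
N(rest) = Σ N(rest − s) over sources s of rest; N(one piece) = 1:
  size 1 → [8]=1
  size 2 → [6,8]=1  [7,8]=1
  size 3 → [4,7,8]=1  [5,6,8]=1  [6,7,8]=2
  size 4 → [4,6,7,8]=3  [5,6,7,8]=3
  size 5 → [4,5,6,7,8]=6
  size 6 → [1,4,5,6,7,8]=6  [3,4,5,6,7,8]=6
  size 7 → [0,1,4,5,6,7,8]=6  [1,3,4,5,6,7,8]=12  [2,3,4,5,6,7,8]=6
  first=0(q) contributes 18
  first=2(t) contributes 18
|[w]| = 36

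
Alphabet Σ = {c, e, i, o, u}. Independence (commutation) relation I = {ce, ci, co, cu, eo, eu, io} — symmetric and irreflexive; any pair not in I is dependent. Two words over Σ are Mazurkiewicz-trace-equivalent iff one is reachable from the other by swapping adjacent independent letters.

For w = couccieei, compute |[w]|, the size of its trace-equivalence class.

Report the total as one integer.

#0=c has no predecessor
#1=o has no predecessor
#2=u depends on [1:o]
#3=c depends on [0:c]
#4=c depends on [3:c]
#5=i depends on [2:u]
#6=e depends on [5:i]
#7=e depends on [6:e]
#8=i depends on [7:e]
sources: [0:c, 1:o]
N(rest) = Σ N(rest − s) over sources s of rest; N(one piece) = 1:
  size 1 → [4]=1  [8]=1
  size 2 → [3,4]=1  [4,8]=2  [7,8]=1
  size 3 → [0,3,4]=1  [3,4,8]=3  [4,7,8]=3  [6,7,8]=1
  size 4 → [0,3,4,8]=4  [3,4,7,8]=6  [4,6,7,8]=4  [5,6,7,8]=1
  size 5 → [0,3,4,7,8]=10  [2,5,6,7,8]=1  [3,4,6,7,8]=10  [4,5,6,7,8]=5
  size 6 → [0,3,4,6,7,8]=20  [1,2,5,6,7,8]=1  [2,4,5,6,7,8]=6  [3,4,5,6,7,8]=15
  size 7 → [0,3,4,5,6,7,8]=35  [1,2,4,5,6,7,8]=7  [2,3,4,5,6,7,8]=21
  first=0(c) contributes 28
  first=1(o) contributes 56
|[w]| = 84

84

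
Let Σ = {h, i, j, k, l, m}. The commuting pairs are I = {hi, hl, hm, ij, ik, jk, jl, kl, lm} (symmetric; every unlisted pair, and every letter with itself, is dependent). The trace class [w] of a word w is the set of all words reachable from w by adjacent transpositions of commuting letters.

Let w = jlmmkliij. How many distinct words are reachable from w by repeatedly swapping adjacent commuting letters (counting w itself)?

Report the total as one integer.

162

drop 0:j onto floor
drop 1:l onto floor
drop 2:m onto {0:j}
drop 3:m onto {2:m}
drop 4:k onto {3:m}
drop 5:l onto {1:l}
drop 6:i onto {3:m, 5:l}
drop 7:i onto {6:i}
drop 8:j onto {3:m}
ground layer = {0:j, 1:l}
drop-orders for the pieces not yet dropped (sum over which currently-grounded one goes next):
  1 to go: {4} 1  {7} 1  {8} 1
  2 to go: {4,7} 2  {4,8} 2  {6,7} 1  {7,8} 2
  3 to go: {4,6,7} 3  {4,7,8} 6  {5,6,7} 1  {6,7,8} 3
  4 to go: {1,5,6,7} 1  {4,5,6,7} 4  {4,6,7,8} 12  {5,6,7,8} 4
  5 to go: {1,4,5,6,7} 5  {1,5,6,7,8} 5  {3,4,6,7,8} 12  {4,5,6,7,8} 20
  6 to go: {1,4,5,6,7,8} 30  {2,3,4,6,7,8} 12  {3,4,5,6,7,8} 32
  7 to go: {0,2,3,4,6,7,8} 12  {1,3,4,5,6,7,8} 62  {2,3,4,5,6,7,8} 44
  if 0:j drops first: 106 orders
  if 1:l drops first: 56 orders
heap linearizations: 162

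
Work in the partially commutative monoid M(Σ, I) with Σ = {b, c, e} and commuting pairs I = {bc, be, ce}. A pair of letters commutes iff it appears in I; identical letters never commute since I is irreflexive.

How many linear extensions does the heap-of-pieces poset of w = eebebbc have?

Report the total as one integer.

140

drop 0:e onto floor
drop 1:e onto {0:e}
drop 2:b onto floor
drop 3:e onto {1:e}
drop 4:b onto {2:b}
drop 5:b onto {4:b}
drop 6:c onto floor
ground layer = {0:e, 2:b, 6:c}
drop-orders for the pieces not yet dropped (sum over which currently-grounded one goes next):
  1 to go: {3} 1  {5} 1  {6} 1
  2 to go: {1,3} 1  {3,5} 2  {3,6} 2  {4,5} 1  {5,6} 2
  3 to go: {0,1,3} 1  {1,3,5} 3  {1,3,6} 3  {2,4,5} 1  {3,4,5} 3  {3,5,6} 6  {4,5,6} 3
  4 to go: {0,1,3,5} 4  {0,1,3,6} 4  {1,3,4,5} 6  {1,3,5,6} 12  {2,3,4,5} 4  {2,4,5,6} 4  {3,4,5,6} 12
  5 to go: {0,1,3,4,5} 10  {0,1,3,5,6} 20  {1,2,3,4,5} 10  {1,3,4,5,6} 30  {2,3,4,5,6} 20
  if 0:e drops first: 60 orders
  if 2:b drops first: 60 orders
  if 6:c drops first: 20 orders
heap linearizations: 140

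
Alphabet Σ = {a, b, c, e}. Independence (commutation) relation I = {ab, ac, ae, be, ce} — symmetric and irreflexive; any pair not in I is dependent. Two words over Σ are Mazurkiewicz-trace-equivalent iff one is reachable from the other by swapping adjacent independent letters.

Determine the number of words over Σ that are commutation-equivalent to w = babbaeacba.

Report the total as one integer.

1260

#0=b has no predecessor
#1=a has no predecessor
#2=b depends on [0:b]
#3=b depends on [2:b]
#4=a depends on [1:a]
#5=e has no predecessor
#6=a depends on [4:a]
#7=c depends on [3:b]
#8=b depends on [7:c]
#9=a depends on [6:a]
sources: [0:b, 1:a, 5:e]
N(rest) = Σ N(rest − s) over sources s of rest; N(one piece) = 1:
  size 1 → [5]=1  [8]=1  [9]=1
  size 2 → [5,8]=2  [5,9]=2  [6,9]=1  [7,8]=1  [8,9]=2
  size 3 → [3,7,8]=1  [4,6,9]=1  [5,6,9]=3  [5,7,8]=3  [5,8,9]=6  [6,8,9]=3  [7,8,9]=3
  size 4 → [1,4,6,9]=1  [2,3,7,8]=1  [3,5,7,8]=4  [3,7,8,9]=4  [4,5,6,9]=4  [4,6,8,9]=4  [5,6,8,9]=12  [5,7,8,9]=12  [6,7,8,9]=6
  size 5 → [0,2,3,7,8]=1  [1,4,5,6,9]=5  [1,4,6,8,9]=5  [2,3,5,7,8]=5  [2,3,7,8,9]=5  [3,5,7,8,9]=20  [3,6,7,8,9]=10  [4,5,6,8,9]=20  [4,6,7,8,9]=10  [5,6,7,8,9]=30
  size 6 → [0,2,3,5,7,8]=6  [0,2,3,7,8,9]=6  [1,4,5,6,8,9]=30  [1,4,6,7,8,9]=15  [2,3,5,7,8,9]=30  [2,3,6,7,8,9]=15  [3,4,6,7,8,9]=20  [3,5,6,7,8,9]=60  [4,5,6,7,8,9]=60
  size 7 → [0,2,3,5,7,8,9]=42  [0,2,3,6,7,8,9]=21  [1,3,4,6,7,8,9]=35  [1,4,5,6,7,8,9]=105  [2,3,4,6,7,8,9]=35  [2,3,5,6,7,8,9]=105  [3,4,5,6,7,8,9]=140
  size 8 → [0,2,3,4,6,7,8,9]=56  [0,2,3,5,6,7,8,9]=168  [1,2,3,4,6,7,8,9]=70  [1,3,4,5,6,7,8,9]=280  [2,3,4,5,6,7,8,9]=280
  first=0(b) contributes 630
  first=1(a) contributes 504
  first=5(e) contributes 126
|[w]| = 1260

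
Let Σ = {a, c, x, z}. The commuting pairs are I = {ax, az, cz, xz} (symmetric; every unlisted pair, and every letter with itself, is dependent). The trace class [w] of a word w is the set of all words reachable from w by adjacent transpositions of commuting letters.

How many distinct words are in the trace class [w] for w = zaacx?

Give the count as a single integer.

5

drop 0:z onto floor
drop 1:a onto floor
drop 2:a onto {1:a}
drop 3:c onto {2:a}
drop 4:x onto {3:c}
ground layer = {0:z, 1:a}
drop-orders for the pieces not yet dropped (sum over which currently-grounded one goes next):
  1 to go: {0} 1  {4} 1
  2 to go: {0,4} 2  {3,4} 1
  3 to go: {0,3,4} 3  {2,3,4} 1
  if 0:z drops first: 1 orders
  if 1:a drops first: 4 orders
heap linearizations: 5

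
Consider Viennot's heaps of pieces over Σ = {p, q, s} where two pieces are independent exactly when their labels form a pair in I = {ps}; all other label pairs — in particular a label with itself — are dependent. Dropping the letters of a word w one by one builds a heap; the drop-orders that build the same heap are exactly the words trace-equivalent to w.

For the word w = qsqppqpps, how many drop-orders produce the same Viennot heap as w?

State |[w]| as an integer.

3

piece 0:q — minimal
piece 1:s rests on {0:q}
piece 2:q rests on {1:s}
piece 3:p rests on {2:q}
piece 4:p rests on {3:p}
piece 5:q rests on {4:p}
piece 6:p rests on {5:q}
piece 7:p rests on {6:p}
piece 8:s rests on {5:q}
minimal pieces: {0:q}
ways to finish when only these pieces remain (= sum over removing one remaining piece with nothing left below it):
  1 left: {7}→1  {8}→1
  2 left: {6,7}→1  {7,8}→2
  3 left: {6,7,8}→3
  4 left: {5,6,7,8}→3
  5 left: {4,5,6,7,8}→3
  6 left: {3,4,5,6,7,8}→3
  7 left: {2,3,4,5,6,7,8}→3
  placing 0:q first → 3 extensions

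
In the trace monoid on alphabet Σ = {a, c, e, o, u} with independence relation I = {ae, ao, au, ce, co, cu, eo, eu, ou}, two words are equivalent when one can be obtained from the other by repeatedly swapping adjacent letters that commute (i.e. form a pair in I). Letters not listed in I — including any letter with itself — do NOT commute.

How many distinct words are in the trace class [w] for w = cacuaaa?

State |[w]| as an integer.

0(c) covers ∅
1(a) covers 0:c
2(c) covers 1:a
3(u) covers ∅
4(a) covers 2:c
5(a) covers 4:a
6(a) covers 5:a
floor of heap: 0:c, 3:u
completions by unplaced set U, small U first (add the entries for U minus each lowest piece of U):
  |U|=1: {3}:1  {6}:1
  |U|=2: {3,6}:2  {5,6}:1
  |U|=3: {3,5,6}:3  {4,5,6}:1
  |U|=4: {2,4,5,6}:1  {3,4,5,6}:4
  |U|=5: {1,2,4,5,6}:1  {2,3,4,5,6}:5
  start at 0(c): 6
  start at 3(u): 1
sum over floor = 7

7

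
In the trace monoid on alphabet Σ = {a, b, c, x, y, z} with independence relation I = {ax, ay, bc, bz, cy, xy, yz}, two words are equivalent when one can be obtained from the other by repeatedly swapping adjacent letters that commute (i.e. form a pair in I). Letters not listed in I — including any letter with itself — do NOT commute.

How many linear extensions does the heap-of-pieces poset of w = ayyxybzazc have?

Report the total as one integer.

0(a) covers ∅
1(y) covers ∅
2(y) covers 1:y
3(x) covers ∅
4(y) covers 2:y
5(b) covers 0:a, 3:x, 4:y
6(z) covers 0:a, 3:x
7(a) covers 5:b, 6:z
8(z) covers 7:a
9(c) covers 8:z
floor of heap: 0:a, 1:y, 3:x
completions by unplaced set U, small U first (add the entries for U minus each lowest piece of U):
  |U|=1: {9}:1
  |U|=2: {8,9}:1
  |U|=3: {7,8,9}:1
  |U|=4: {5,7,8,9}:1  {6,7,8,9}:1
  |U|=5: {4,5,7,8,9}:1  {5,6,7,8,9}:2
  |U|=6: {0,5,6,7,8,9}:2  {2,4,5,7,8,9}:1  {3,5,6,7,8,9}:2  {4,5,6,7,8,9}:3
  |U|=7: {0,3,5,6,7,8,9}:4  {0,4,5,6,7,8,9}:5  {1,2,4,5,7,8,9}:1  {2,4,5,6,7,8,9}:4  {3,4,5,6,7,8,9}:5
  |U|=8: {0,2,4,5,6,7,8,9}:9  {0,3,4,5,6,7,8,9}:14  {1,2,4,5,6,7,8,9}:5  {2,3,4,5,6,7,8,9}:9
  start at 0(a): 14
  start at 1(y): 32
  start at 3(x): 14
sum over floor = 60

60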